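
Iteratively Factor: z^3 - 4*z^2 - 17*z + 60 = (z + 4)*(z^2 - 8*z + 15) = (z - 3)*(z + 4)*(z - 5)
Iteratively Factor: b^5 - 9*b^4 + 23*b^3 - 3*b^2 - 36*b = (b - 3)*(b^4 - 6*b^3 + 5*b^2 + 12*b) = (b - 3)^2*(b^3 - 3*b^2 - 4*b) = (b - 3)^2*(b + 1)*(b^2 - 4*b) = b*(b - 3)^2*(b + 1)*(b - 4)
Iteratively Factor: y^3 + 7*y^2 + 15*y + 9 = (y + 3)*(y^2 + 4*y + 3) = (y + 1)*(y + 3)*(y + 3)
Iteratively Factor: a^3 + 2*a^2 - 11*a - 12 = (a + 4)*(a^2 - 2*a - 3) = (a - 3)*(a + 4)*(a + 1)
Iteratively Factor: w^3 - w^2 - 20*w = (w)*(w^2 - w - 20) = w*(w - 5)*(w + 4)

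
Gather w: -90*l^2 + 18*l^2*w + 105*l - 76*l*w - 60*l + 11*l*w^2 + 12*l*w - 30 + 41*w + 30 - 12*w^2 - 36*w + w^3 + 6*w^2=-90*l^2 + 45*l + w^3 + w^2*(11*l - 6) + w*(18*l^2 - 64*l + 5)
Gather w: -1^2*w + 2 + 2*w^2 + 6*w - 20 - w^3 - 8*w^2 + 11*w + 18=-w^3 - 6*w^2 + 16*w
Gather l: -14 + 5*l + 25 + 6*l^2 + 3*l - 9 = 6*l^2 + 8*l + 2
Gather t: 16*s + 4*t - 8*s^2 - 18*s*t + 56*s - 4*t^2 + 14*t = -8*s^2 + 72*s - 4*t^2 + t*(18 - 18*s)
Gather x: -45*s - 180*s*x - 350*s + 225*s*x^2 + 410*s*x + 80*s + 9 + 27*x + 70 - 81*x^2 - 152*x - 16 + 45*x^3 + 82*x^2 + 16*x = -315*s + 45*x^3 + x^2*(225*s + 1) + x*(230*s - 109) + 63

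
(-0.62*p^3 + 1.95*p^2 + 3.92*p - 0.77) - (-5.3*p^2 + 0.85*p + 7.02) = -0.62*p^3 + 7.25*p^2 + 3.07*p - 7.79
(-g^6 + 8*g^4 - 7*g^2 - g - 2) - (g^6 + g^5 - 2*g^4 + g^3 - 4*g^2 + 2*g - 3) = -2*g^6 - g^5 + 10*g^4 - g^3 - 3*g^2 - 3*g + 1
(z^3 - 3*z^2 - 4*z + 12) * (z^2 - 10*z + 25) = z^5 - 13*z^4 + 51*z^3 - 23*z^2 - 220*z + 300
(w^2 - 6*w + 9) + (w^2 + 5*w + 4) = 2*w^2 - w + 13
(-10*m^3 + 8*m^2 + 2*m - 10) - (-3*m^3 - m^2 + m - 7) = -7*m^3 + 9*m^2 + m - 3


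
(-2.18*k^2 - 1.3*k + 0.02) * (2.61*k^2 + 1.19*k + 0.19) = -5.6898*k^4 - 5.9872*k^3 - 1.909*k^2 - 0.2232*k + 0.0038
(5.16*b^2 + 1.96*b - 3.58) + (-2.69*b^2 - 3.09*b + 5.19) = 2.47*b^2 - 1.13*b + 1.61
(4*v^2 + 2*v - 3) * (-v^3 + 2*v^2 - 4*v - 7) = -4*v^5 + 6*v^4 - 9*v^3 - 42*v^2 - 2*v + 21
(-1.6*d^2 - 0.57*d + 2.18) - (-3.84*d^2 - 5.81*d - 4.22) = 2.24*d^2 + 5.24*d + 6.4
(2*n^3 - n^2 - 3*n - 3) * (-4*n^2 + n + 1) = -8*n^5 + 6*n^4 + 13*n^3 + 8*n^2 - 6*n - 3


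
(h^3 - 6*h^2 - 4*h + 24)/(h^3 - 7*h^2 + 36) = (h - 2)/(h - 3)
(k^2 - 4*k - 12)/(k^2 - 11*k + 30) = (k + 2)/(k - 5)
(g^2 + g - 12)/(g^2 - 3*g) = (g + 4)/g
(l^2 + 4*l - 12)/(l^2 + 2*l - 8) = (l + 6)/(l + 4)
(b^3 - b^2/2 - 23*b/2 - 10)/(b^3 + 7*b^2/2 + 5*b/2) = (b - 4)/b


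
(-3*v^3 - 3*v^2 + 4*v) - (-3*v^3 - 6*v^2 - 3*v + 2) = 3*v^2 + 7*v - 2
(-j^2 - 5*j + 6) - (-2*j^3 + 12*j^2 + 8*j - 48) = 2*j^3 - 13*j^2 - 13*j + 54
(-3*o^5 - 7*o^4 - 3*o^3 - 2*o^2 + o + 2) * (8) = -24*o^5 - 56*o^4 - 24*o^3 - 16*o^2 + 8*o + 16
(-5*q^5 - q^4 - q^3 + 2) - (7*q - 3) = -5*q^5 - q^4 - q^3 - 7*q + 5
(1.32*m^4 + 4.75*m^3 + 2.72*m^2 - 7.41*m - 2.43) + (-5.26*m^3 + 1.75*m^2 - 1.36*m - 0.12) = 1.32*m^4 - 0.51*m^3 + 4.47*m^2 - 8.77*m - 2.55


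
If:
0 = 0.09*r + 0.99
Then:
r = -11.00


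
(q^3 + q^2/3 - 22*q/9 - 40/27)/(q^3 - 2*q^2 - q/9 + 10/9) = (q + 4/3)/(q - 1)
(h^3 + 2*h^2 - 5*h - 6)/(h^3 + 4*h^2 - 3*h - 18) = (h + 1)/(h + 3)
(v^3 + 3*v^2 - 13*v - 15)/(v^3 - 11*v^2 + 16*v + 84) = (v^3 + 3*v^2 - 13*v - 15)/(v^3 - 11*v^2 + 16*v + 84)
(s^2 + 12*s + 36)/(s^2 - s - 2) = (s^2 + 12*s + 36)/(s^2 - s - 2)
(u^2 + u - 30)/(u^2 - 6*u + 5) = (u + 6)/(u - 1)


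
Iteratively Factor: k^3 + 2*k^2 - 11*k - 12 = (k + 4)*(k^2 - 2*k - 3) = (k + 1)*(k + 4)*(k - 3)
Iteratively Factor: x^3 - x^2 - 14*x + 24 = (x - 3)*(x^2 + 2*x - 8) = (x - 3)*(x + 4)*(x - 2)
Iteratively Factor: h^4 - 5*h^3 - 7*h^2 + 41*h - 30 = (h - 1)*(h^3 - 4*h^2 - 11*h + 30) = (h - 2)*(h - 1)*(h^2 - 2*h - 15) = (h - 2)*(h - 1)*(h + 3)*(h - 5)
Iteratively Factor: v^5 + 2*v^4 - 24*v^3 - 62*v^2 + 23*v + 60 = (v - 1)*(v^4 + 3*v^3 - 21*v^2 - 83*v - 60) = (v - 1)*(v + 3)*(v^3 - 21*v - 20) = (v - 1)*(v + 3)*(v + 4)*(v^2 - 4*v - 5) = (v - 5)*(v - 1)*(v + 3)*(v + 4)*(v + 1)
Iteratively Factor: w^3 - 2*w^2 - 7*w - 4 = (w + 1)*(w^2 - 3*w - 4) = (w + 1)^2*(w - 4)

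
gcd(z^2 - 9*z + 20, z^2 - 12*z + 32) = z - 4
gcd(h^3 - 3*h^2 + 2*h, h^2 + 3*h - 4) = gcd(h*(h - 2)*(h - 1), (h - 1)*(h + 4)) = h - 1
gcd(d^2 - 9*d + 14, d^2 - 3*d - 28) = d - 7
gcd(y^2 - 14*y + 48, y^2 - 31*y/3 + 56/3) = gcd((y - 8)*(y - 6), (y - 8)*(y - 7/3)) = y - 8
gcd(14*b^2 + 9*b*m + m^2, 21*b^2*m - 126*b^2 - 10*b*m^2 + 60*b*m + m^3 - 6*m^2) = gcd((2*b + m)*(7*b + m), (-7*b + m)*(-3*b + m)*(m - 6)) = 1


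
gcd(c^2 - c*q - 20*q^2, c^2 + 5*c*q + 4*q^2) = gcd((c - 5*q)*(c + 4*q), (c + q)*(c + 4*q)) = c + 4*q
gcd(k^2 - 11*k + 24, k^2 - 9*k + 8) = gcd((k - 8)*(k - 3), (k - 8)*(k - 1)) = k - 8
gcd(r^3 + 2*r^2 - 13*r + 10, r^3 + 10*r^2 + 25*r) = r + 5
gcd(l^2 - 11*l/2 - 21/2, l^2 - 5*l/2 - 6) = l + 3/2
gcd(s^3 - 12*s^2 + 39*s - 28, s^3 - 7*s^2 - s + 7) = s^2 - 8*s + 7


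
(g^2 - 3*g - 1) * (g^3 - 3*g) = g^5 - 3*g^4 - 4*g^3 + 9*g^2 + 3*g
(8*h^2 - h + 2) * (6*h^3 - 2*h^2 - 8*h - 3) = 48*h^5 - 22*h^4 - 50*h^3 - 20*h^2 - 13*h - 6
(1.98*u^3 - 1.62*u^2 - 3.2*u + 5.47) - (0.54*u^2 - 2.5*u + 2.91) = 1.98*u^3 - 2.16*u^2 - 0.7*u + 2.56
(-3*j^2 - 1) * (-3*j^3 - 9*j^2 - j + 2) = 9*j^5 + 27*j^4 + 6*j^3 + 3*j^2 + j - 2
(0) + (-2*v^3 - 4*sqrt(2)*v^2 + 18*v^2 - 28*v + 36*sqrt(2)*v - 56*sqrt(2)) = -2*v^3 - 4*sqrt(2)*v^2 + 18*v^2 - 28*v + 36*sqrt(2)*v - 56*sqrt(2)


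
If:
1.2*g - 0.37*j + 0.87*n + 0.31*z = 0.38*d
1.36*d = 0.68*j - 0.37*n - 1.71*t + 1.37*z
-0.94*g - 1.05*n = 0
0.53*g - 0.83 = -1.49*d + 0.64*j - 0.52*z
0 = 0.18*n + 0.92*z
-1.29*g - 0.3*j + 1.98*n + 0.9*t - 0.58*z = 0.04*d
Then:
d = 0.38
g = -0.11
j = -0.53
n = 0.10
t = -0.55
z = -0.02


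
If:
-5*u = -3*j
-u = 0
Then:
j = 0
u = 0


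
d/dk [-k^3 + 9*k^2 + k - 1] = -3*k^2 + 18*k + 1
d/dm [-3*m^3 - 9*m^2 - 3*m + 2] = -9*m^2 - 18*m - 3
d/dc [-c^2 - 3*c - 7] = -2*c - 3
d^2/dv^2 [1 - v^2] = -2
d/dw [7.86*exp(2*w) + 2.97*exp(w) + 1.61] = (15.72*exp(w) + 2.97)*exp(w)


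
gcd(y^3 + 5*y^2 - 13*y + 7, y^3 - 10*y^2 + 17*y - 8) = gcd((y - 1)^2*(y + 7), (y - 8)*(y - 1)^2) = y^2 - 2*y + 1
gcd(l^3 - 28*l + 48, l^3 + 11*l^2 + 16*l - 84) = l^2 + 4*l - 12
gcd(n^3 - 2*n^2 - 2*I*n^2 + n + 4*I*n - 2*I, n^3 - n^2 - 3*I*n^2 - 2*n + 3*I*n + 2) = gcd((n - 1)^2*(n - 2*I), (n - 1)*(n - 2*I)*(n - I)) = n^2 + n*(-1 - 2*I) + 2*I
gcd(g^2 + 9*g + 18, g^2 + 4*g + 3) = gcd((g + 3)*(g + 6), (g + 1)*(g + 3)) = g + 3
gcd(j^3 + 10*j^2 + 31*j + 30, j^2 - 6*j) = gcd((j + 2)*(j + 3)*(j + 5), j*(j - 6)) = 1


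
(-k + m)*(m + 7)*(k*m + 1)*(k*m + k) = -k^3*m^3 - 8*k^3*m^2 - 7*k^3*m + k^2*m^4 + 8*k^2*m^3 + 6*k^2*m^2 - 8*k^2*m - 7*k^2 + k*m^3 + 8*k*m^2 + 7*k*m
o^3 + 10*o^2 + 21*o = o*(o + 3)*(o + 7)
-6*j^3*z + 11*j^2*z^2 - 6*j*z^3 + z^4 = z*(-3*j + z)*(-2*j + z)*(-j + z)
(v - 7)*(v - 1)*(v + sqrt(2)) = v^3 - 8*v^2 + sqrt(2)*v^2 - 8*sqrt(2)*v + 7*v + 7*sqrt(2)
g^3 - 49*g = g*(g - 7)*(g + 7)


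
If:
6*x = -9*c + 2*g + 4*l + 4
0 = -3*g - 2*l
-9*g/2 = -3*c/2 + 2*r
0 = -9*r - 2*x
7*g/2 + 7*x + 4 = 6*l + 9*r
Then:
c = 449/534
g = 37/178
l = -111/356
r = 29/178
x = -261/356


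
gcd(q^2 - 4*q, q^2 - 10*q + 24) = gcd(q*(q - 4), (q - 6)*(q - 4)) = q - 4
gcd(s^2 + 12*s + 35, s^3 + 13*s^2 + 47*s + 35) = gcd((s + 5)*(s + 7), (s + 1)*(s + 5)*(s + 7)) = s^2 + 12*s + 35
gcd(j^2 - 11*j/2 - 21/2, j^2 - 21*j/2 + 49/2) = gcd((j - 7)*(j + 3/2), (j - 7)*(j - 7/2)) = j - 7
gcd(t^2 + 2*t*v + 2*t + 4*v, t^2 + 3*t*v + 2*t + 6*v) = t + 2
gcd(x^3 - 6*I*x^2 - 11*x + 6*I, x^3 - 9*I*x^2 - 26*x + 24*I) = x^2 - 5*I*x - 6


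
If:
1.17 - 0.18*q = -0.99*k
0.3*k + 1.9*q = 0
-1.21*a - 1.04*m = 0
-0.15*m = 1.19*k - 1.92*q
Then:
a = -9.83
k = -1.15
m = 11.44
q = 0.18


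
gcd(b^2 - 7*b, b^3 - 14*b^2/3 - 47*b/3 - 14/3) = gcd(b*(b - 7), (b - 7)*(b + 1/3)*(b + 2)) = b - 7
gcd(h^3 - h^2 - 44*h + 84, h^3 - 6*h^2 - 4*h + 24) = h^2 - 8*h + 12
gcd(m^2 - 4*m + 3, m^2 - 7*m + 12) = m - 3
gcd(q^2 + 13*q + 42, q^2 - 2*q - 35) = 1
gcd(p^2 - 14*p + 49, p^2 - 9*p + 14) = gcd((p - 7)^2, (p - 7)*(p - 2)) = p - 7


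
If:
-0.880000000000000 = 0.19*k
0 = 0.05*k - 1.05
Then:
No Solution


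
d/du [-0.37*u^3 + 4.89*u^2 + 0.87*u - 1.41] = -1.11*u^2 + 9.78*u + 0.87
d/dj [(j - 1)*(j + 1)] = 2*j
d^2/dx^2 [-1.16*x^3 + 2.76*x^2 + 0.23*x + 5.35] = 5.52 - 6.96*x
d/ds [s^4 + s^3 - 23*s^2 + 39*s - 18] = 4*s^3 + 3*s^2 - 46*s + 39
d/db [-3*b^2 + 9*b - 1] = 9 - 6*b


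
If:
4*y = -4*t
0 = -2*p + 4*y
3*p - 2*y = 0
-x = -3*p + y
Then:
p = 0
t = 0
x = 0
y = 0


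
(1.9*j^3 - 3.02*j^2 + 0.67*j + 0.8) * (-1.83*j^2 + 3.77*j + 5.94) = -3.477*j^5 + 12.6896*j^4 - 1.3255*j^3 - 16.8769*j^2 + 6.9958*j + 4.752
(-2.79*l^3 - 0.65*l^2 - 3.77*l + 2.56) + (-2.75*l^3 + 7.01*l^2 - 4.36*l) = -5.54*l^3 + 6.36*l^2 - 8.13*l + 2.56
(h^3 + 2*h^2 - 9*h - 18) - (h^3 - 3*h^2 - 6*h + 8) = 5*h^2 - 3*h - 26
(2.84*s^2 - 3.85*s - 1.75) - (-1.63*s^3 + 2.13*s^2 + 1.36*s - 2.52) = 1.63*s^3 + 0.71*s^2 - 5.21*s + 0.77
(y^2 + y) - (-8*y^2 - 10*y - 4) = 9*y^2 + 11*y + 4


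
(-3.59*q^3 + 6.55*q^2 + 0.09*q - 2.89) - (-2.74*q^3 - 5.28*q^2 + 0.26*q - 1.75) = -0.85*q^3 + 11.83*q^2 - 0.17*q - 1.14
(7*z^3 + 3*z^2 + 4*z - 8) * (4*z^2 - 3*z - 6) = 28*z^5 - 9*z^4 - 35*z^3 - 62*z^2 + 48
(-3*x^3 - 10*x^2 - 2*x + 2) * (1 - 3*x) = 9*x^4 + 27*x^3 - 4*x^2 - 8*x + 2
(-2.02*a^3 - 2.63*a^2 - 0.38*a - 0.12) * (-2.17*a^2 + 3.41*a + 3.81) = 4.3834*a^5 - 1.1811*a^4 - 15.8399*a^3 - 11.0557*a^2 - 1.857*a - 0.4572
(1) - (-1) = 2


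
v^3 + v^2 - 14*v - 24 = (v - 4)*(v + 2)*(v + 3)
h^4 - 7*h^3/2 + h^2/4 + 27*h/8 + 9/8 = (h - 3)*(h - 3/2)*(h + 1/2)^2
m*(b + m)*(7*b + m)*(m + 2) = 7*b^2*m^2 + 14*b^2*m + 8*b*m^3 + 16*b*m^2 + m^4 + 2*m^3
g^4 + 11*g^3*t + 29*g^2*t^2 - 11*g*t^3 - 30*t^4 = (g - t)*(g + t)*(g + 5*t)*(g + 6*t)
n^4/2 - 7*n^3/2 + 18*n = n*(n/2 + 1)*(n - 6)*(n - 3)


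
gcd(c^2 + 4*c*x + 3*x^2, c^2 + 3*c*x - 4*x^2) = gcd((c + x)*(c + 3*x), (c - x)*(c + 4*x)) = 1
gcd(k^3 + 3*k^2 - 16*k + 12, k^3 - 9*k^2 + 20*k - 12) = k^2 - 3*k + 2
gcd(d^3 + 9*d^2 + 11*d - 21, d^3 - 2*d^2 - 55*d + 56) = d^2 + 6*d - 7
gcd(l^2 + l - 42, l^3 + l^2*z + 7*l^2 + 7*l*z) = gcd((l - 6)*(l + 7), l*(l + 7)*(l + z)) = l + 7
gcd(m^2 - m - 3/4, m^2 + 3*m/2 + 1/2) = m + 1/2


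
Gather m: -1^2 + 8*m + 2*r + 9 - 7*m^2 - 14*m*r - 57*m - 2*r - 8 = -7*m^2 + m*(-14*r - 49)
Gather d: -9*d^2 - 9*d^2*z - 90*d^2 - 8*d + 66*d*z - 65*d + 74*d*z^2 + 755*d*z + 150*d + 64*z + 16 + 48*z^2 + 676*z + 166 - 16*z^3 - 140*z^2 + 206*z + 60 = d^2*(-9*z - 99) + d*(74*z^2 + 821*z + 77) - 16*z^3 - 92*z^2 + 946*z + 242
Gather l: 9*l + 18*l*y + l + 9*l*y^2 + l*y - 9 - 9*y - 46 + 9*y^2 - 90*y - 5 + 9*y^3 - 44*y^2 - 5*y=l*(9*y^2 + 19*y + 10) + 9*y^3 - 35*y^2 - 104*y - 60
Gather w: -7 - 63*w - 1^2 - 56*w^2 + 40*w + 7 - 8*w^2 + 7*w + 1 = -64*w^2 - 16*w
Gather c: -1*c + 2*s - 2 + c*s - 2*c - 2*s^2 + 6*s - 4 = c*(s - 3) - 2*s^2 + 8*s - 6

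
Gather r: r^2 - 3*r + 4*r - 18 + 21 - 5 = r^2 + r - 2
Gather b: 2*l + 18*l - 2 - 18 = 20*l - 20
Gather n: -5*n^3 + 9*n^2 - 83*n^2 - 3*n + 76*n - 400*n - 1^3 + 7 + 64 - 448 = -5*n^3 - 74*n^2 - 327*n - 378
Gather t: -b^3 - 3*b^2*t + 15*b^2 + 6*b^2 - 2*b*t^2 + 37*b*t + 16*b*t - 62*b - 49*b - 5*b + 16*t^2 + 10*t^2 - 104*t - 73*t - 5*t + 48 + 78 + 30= -b^3 + 21*b^2 - 116*b + t^2*(26 - 2*b) + t*(-3*b^2 + 53*b - 182) + 156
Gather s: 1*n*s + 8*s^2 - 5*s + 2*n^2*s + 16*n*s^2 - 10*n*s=s^2*(16*n + 8) + s*(2*n^2 - 9*n - 5)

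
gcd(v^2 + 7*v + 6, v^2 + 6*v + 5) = v + 1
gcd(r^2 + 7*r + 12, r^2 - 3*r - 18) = r + 3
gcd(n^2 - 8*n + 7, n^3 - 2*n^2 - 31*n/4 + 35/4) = n - 1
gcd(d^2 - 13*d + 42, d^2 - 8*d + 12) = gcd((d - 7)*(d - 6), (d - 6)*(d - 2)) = d - 6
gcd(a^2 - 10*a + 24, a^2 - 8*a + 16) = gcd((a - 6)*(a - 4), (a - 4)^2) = a - 4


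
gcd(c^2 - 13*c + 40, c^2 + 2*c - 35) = c - 5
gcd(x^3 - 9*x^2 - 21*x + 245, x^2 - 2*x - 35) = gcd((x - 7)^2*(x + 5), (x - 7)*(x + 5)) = x^2 - 2*x - 35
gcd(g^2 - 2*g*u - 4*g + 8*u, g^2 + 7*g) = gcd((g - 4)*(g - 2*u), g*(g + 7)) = 1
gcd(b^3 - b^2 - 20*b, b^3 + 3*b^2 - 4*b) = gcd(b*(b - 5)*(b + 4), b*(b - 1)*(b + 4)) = b^2 + 4*b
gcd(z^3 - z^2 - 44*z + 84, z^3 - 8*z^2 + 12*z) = z^2 - 8*z + 12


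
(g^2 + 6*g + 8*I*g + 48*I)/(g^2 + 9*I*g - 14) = (g^2 + g*(6 + 8*I) + 48*I)/(g^2 + 9*I*g - 14)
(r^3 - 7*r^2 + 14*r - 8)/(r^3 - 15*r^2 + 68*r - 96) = (r^2 - 3*r + 2)/(r^2 - 11*r + 24)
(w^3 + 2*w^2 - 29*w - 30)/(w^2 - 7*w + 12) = (w^3 + 2*w^2 - 29*w - 30)/(w^2 - 7*w + 12)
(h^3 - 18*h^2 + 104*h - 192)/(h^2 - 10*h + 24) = h - 8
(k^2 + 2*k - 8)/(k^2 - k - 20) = (k - 2)/(k - 5)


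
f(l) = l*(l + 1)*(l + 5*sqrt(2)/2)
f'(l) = l*(l + 1) + l*(l + 5*sqrt(2)/2) + (l + 1)*(l + 5*sqrt(2)/2)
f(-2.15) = 3.43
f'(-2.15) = -2.10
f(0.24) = 1.12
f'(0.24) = 5.89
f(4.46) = 194.70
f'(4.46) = 103.67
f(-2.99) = 3.25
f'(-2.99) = 3.23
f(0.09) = 0.36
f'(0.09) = 4.38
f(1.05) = 9.87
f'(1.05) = 16.37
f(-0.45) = -0.76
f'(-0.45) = 0.06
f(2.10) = 36.69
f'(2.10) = 35.81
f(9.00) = 1128.20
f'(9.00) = 328.18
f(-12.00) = -1117.31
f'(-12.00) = 326.68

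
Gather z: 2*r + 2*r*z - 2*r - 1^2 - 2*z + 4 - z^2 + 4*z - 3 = -z^2 + z*(2*r + 2)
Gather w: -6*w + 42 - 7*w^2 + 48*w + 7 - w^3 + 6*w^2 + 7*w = -w^3 - w^2 + 49*w + 49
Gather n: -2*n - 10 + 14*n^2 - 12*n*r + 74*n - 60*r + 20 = 14*n^2 + n*(72 - 12*r) - 60*r + 10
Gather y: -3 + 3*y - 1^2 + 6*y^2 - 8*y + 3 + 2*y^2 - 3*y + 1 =8*y^2 - 8*y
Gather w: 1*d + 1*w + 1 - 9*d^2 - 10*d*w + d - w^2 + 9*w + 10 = -9*d^2 + 2*d - w^2 + w*(10 - 10*d) + 11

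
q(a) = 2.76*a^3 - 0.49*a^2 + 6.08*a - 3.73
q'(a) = 8.28*a^2 - 0.98*a + 6.08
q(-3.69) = -171.51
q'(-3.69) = 122.44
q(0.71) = 1.33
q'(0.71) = 9.56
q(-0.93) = -12.03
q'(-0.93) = 14.15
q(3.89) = 174.97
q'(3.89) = 127.56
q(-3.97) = -208.29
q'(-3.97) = 140.47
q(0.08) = -3.25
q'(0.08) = 6.05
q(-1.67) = -28.10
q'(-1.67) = 30.81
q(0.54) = -0.16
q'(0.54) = 7.97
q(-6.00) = -654.01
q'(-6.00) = 310.04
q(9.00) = 2023.34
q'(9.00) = 667.94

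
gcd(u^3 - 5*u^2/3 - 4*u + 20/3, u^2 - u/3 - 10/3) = u - 2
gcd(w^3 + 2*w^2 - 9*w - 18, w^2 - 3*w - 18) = w + 3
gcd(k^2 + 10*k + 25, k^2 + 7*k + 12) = 1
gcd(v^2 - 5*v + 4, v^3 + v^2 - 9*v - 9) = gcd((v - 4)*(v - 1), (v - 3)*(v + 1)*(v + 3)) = 1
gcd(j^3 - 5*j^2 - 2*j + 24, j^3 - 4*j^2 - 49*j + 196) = j - 4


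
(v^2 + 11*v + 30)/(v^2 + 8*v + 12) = (v + 5)/(v + 2)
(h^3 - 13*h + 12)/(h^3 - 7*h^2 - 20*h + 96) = (h - 1)/(h - 8)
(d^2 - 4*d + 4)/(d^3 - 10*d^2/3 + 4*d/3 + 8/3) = 3/(3*d + 2)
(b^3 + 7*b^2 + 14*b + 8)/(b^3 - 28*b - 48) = (b + 1)/(b - 6)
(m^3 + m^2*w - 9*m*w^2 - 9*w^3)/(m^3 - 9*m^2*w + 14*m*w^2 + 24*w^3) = (m^2 - 9*w^2)/(m^2 - 10*m*w + 24*w^2)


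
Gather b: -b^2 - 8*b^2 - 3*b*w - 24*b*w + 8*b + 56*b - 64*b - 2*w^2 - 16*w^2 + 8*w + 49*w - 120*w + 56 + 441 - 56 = -9*b^2 - 27*b*w - 18*w^2 - 63*w + 441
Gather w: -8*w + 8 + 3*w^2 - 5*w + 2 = 3*w^2 - 13*w + 10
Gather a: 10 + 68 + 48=126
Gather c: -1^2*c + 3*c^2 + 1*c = 3*c^2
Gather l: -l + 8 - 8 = -l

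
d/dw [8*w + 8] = 8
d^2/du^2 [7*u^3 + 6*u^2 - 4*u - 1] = 42*u + 12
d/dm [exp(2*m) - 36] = 2*exp(2*m)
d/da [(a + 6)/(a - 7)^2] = (-a - 19)/(a - 7)^3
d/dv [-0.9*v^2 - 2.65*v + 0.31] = -1.8*v - 2.65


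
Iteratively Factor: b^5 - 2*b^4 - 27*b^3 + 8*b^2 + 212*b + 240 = (b - 5)*(b^4 + 3*b^3 - 12*b^2 - 52*b - 48) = (b - 5)*(b - 4)*(b^3 + 7*b^2 + 16*b + 12) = (b - 5)*(b - 4)*(b + 2)*(b^2 + 5*b + 6) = (b - 5)*(b - 4)*(b + 2)^2*(b + 3)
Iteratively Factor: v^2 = (v)*(v)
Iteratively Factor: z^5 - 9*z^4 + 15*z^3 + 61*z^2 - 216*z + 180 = (z - 2)*(z^4 - 7*z^3 + z^2 + 63*z - 90) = (z - 2)^2*(z^3 - 5*z^2 - 9*z + 45) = (z - 2)^2*(z + 3)*(z^2 - 8*z + 15) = (z - 5)*(z - 2)^2*(z + 3)*(z - 3)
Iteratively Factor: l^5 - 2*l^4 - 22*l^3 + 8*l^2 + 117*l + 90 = (l + 2)*(l^4 - 4*l^3 - 14*l^2 + 36*l + 45) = (l - 5)*(l + 2)*(l^3 + l^2 - 9*l - 9) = (l - 5)*(l - 3)*(l + 2)*(l^2 + 4*l + 3) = (l - 5)*(l - 3)*(l + 2)*(l + 3)*(l + 1)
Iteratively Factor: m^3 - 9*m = (m + 3)*(m^2 - 3*m) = m*(m + 3)*(m - 3)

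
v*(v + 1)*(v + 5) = v^3 + 6*v^2 + 5*v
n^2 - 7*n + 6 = (n - 6)*(n - 1)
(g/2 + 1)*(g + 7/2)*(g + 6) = g^3/2 + 23*g^2/4 + 20*g + 21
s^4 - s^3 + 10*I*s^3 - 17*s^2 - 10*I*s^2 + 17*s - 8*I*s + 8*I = (s - 1)*(s + I)^2*(s + 8*I)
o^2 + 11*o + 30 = (o + 5)*(o + 6)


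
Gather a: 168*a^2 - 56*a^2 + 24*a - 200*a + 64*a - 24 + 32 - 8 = 112*a^2 - 112*a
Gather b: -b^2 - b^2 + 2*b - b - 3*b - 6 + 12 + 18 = -2*b^2 - 2*b + 24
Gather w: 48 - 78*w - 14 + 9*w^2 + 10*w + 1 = 9*w^2 - 68*w + 35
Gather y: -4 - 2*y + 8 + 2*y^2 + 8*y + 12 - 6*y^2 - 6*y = 16 - 4*y^2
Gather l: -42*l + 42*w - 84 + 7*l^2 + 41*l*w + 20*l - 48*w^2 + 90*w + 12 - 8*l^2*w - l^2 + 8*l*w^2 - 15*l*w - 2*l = l^2*(6 - 8*w) + l*(8*w^2 + 26*w - 24) - 48*w^2 + 132*w - 72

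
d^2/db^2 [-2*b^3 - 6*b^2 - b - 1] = -12*b - 12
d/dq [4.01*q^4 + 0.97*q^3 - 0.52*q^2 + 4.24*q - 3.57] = 16.04*q^3 + 2.91*q^2 - 1.04*q + 4.24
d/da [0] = 0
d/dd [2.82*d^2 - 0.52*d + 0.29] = 5.64*d - 0.52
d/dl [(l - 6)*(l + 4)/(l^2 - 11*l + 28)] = (-9*l^2 + 104*l - 320)/(l^4 - 22*l^3 + 177*l^2 - 616*l + 784)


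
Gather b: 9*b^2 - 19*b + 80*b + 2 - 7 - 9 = 9*b^2 + 61*b - 14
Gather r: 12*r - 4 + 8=12*r + 4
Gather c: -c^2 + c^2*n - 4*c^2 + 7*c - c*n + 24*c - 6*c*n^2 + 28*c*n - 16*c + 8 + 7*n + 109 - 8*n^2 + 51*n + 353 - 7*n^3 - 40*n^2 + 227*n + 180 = c^2*(n - 5) + c*(-6*n^2 + 27*n + 15) - 7*n^3 - 48*n^2 + 285*n + 650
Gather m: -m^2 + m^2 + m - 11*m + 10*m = 0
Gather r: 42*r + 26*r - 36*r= 32*r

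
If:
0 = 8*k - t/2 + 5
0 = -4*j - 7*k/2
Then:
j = 35/64 - 7*t/128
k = t/16 - 5/8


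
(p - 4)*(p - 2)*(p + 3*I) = p^3 - 6*p^2 + 3*I*p^2 + 8*p - 18*I*p + 24*I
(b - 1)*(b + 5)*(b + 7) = b^3 + 11*b^2 + 23*b - 35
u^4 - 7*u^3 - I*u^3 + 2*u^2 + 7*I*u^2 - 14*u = u*(u - 7)*(u - 2*I)*(u + I)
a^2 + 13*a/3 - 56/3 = (a - 8/3)*(a + 7)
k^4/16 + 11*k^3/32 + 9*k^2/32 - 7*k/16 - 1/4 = (k/4 + 1/2)*(k/4 + 1)*(k - 1)*(k + 1/2)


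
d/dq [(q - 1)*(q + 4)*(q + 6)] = 3*q^2 + 18*q + 14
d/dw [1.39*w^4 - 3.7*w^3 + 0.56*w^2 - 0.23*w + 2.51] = 5.56*w^3 - 11.1*w^2 + 1.12*w - 0.23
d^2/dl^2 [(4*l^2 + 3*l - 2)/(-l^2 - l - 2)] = 2*(l^3 + 30*l^2 + 24*l - 12)/(l^6 + 3*l^5 + 9*l^4 + 13*l^3 + 18*l^2 + 12*l + 8)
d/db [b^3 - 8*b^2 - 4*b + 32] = 3*b^2 - 16*b - 4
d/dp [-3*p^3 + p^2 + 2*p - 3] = -9*p^2 + 2*p + 2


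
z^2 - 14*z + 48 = (z - 8)*(z - 6)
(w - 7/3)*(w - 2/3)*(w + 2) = w^3 - w^2 - 40*w/9 + 28/9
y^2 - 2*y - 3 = (y - 3)*(y + 1)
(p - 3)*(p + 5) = p^2 + 2*p - 15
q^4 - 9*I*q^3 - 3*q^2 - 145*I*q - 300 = (q - 5*I)^2*(q - 3*I)*(q + 4*I)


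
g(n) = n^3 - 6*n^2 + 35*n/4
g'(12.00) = 296.75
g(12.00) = 969.00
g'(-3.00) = 71.75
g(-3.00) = -107.25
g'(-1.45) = 32.46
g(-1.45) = -28.35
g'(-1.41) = 31.63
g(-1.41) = -27.07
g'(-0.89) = 21.81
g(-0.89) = -13.25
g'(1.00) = -0.25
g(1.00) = 3.75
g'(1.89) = -3.21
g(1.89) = 1.86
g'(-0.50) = 15.50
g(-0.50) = -6.00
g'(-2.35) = 53.52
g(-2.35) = -66.68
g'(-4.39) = 119.25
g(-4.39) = -238.65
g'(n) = 3*n^2 - 12*n + 35/4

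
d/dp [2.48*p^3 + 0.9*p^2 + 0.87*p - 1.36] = 7.44*p^2 + 1.8*p + 0.87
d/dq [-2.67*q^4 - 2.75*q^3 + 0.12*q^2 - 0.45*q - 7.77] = -10.68*q^3 - 8.25*q^2 + 0.24*q - 0.45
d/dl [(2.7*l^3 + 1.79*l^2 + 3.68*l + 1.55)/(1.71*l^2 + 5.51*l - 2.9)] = (4.617*l^4 + 29.754*l^3 - 19.9199*l^2 - 15.683*l - 19.2125)/(2.9241*l^4 + 18.8442*l^3 + 20.4421*l^2 - 31.958*l + 8.41)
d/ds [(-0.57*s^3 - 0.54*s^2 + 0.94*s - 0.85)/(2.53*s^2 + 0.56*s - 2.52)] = (-1.4421*s^4 - 0.6384*s^3 + 1.6286*s^2 + 7.0226*s - 1.8928)/(6.4009*s^4 + 2.8336*s^3 - 12.4376*s^2 - 2.8224*s + 6.3504)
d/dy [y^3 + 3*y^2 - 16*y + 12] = 3*y^2 + 6*y - 16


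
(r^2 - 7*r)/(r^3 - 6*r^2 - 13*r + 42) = r/(r^2 + r - 6)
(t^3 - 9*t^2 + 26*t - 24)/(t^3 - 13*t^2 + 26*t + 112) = (t^3 - 9*t^2 + 26*t - 24)/(t^3 - 13*t^2 + 26*t + 112)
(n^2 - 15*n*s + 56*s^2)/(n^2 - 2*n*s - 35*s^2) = (n - 8*s)/(n + 5*s)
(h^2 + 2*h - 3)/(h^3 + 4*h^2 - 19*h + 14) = (h + 3)/(h^2 + 5*h - 14)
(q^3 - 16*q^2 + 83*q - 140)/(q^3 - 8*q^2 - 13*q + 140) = (q - 4)/(q + 4)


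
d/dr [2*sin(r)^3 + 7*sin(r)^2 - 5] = 2*(3*sin(r) + 7)*sin(r)*cos(r)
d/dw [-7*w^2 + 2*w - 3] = 2 - 14*w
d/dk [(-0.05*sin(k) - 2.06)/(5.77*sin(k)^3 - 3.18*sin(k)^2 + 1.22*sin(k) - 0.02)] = (0.577*sin(k)^3 + 35.4996*sin(k)^2 - 13.1016*sin(k) + 2.5142)*cos(k)/(33.2929*sin(k)^6 - 36.6972*sin(k)^5 + 24.1912*sin(k)^4 - 7.99*sin(k)^3 + 1.6156*sin(k)^2 - 0.0488*sin(k) + 0.0004)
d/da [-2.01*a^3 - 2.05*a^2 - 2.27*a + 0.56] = -6.03*a^2 - 4.1*a - 2.27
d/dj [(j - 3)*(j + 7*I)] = 2*j - 3 + 7*I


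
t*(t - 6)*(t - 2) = t^3 - 8*t^2 + 12*t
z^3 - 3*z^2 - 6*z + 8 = (z - 4)*(z - 1)*(z + 2)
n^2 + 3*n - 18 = (n - 3)*(n + 6)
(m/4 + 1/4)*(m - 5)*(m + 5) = m^3/4 + m^2/4 - 25*m/4 - 25/4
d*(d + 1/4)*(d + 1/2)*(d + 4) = d^4 + 19*d^3/4 + 25*d^2/8 + d/2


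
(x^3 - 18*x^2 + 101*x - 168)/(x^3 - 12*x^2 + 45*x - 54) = (x^2 - 15*x + 56)/(x^2 - 9*x + 18)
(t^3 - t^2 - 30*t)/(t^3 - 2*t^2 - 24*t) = (t + 5)/(t + 4)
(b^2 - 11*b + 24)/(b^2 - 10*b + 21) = (b - 8)/(b - 7)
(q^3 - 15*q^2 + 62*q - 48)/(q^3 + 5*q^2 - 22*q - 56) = (q^3 - 15*q^2 + 62*q - 48)/(q^3 + 5*q^2 - 22*q - 56)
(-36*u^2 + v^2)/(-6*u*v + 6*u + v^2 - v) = (6*u + v)/(v - 1)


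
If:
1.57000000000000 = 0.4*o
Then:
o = 3.92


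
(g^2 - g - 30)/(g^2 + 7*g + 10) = (g - 6)/(g + 2)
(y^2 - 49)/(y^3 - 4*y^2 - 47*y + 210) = (y - 7)/(y^2 - 11*y + 30)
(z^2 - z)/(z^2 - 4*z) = (z - 1)/(z - 4)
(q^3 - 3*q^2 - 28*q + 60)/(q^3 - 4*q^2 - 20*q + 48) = (q + 5)/(q + 4)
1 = 1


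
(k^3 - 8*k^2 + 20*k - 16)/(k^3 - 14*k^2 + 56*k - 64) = (k - 2)/(k - 8)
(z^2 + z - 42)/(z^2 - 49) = (z - 6)/(z - 7)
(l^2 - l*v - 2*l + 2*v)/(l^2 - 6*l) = (l^2 - l*v - 2*l + 2*v)/(l*(l - 6))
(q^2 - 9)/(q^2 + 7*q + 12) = (q - 3)/(q + 4)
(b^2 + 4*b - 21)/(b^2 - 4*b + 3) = (b + 7)/(b - 1)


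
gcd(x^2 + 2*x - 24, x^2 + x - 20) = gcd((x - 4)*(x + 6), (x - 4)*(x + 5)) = x - 4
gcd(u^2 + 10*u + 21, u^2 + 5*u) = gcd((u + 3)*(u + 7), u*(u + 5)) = 1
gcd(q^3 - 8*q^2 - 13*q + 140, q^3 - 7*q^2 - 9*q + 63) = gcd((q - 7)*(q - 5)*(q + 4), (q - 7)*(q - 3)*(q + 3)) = q - 7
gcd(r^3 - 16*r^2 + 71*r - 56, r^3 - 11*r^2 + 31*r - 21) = r^2 - 8*r + 7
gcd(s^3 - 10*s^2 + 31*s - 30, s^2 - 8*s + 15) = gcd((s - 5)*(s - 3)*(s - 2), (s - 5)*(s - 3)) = s^2 - 8*s + 15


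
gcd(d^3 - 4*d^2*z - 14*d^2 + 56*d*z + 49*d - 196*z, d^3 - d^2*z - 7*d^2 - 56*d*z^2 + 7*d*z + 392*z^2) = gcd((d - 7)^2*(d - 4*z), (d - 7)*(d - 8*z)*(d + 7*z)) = d - 7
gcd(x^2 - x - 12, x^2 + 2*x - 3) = x + 3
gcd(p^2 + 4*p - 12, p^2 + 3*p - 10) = p - 2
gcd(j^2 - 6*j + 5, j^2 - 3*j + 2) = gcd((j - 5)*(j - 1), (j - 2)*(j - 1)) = j - 1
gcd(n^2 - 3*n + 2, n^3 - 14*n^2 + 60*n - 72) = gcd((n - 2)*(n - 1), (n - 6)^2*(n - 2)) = n - 2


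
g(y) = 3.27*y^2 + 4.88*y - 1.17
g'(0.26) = 6.58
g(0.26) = 0.32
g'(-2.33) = -10.36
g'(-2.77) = -13.24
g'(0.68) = 9.33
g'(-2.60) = -12.12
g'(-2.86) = -13.82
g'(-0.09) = 4.29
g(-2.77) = 10.40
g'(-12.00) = -73.60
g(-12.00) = 411.15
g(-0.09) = -1.58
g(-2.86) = 11.62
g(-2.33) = 5.21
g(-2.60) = 8.25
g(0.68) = 3.66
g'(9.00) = 63.74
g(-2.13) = 3.27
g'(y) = 6.54*y + 4.88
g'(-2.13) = -9.05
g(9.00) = 307.62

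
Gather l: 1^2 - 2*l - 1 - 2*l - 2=-4*l - 2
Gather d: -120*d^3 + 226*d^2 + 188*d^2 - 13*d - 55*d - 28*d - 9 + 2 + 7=-120*d^3 + 414*d^2 - 96*d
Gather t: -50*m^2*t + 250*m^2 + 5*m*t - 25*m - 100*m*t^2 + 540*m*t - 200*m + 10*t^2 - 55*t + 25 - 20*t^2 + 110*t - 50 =250*m^2 - 225*m + t^2*(-100*m - 10) + t*(-50*m^2 + 545*m + 55) - 25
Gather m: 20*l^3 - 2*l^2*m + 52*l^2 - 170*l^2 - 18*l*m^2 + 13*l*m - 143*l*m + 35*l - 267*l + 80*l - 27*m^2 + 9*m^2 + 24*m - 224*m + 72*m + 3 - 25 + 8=20*l^3 - 118*l^2 - 152*l + m^2*(-18*l - 18) + m*(-2*l^2 - 130*l - 128) - 14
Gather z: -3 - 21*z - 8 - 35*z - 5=-56*z - 16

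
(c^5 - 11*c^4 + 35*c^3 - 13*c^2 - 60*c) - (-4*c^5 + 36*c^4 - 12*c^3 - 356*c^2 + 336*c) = 5*c^5 - 47*c^4 + 47*c^3 + 343*c^2 - 396*c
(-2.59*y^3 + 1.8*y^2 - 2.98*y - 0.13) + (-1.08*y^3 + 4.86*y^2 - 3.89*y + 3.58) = -3.67*y^3 + 6.66*y^2 - 6.87*y + 3.45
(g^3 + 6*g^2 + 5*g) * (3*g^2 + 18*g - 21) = 3*g^5 + 36*g^4 + 102*g^3 - 36*g^2 - 105*g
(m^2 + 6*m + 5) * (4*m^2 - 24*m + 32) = 4*m^4 - 92*m^2 + 72*m + 160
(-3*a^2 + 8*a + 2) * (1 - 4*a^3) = 12*a^5 - 32*a^4 - 8*a^3 - 3*a^2 + 8*a + 2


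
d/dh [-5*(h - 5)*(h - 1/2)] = 55/2 - 10*h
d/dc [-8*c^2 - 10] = -16*c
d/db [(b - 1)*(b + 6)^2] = (b + 6)*(3*b + 4)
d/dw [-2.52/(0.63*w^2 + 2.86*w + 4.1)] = (3.1752*w + 7.2072)/(0.63*w^2 + 2.86*w + 4.1)^2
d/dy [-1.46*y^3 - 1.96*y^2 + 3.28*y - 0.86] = -4.38*y^2 - 3.92*y + 3.28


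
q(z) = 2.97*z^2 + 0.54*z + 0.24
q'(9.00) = 54.00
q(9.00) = 245.67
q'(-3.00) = -17.28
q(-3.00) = 25.35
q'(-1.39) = -7.72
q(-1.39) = 5.23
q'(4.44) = 26.91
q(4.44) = 61.19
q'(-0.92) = -4.92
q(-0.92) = 2.26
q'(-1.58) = -8.85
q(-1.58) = 6.80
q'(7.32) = 44.02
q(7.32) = 163.33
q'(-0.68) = -3.50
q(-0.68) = 1.25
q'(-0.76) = -3.97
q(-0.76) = 1.55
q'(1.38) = 8.74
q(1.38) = 6.64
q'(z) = 5.94*z + 0.54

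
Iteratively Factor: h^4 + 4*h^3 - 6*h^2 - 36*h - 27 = (h + 3)*(h^3 + h^2 - 9*h - 9) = (h - 3)*(h + 3)*(h^2 + 4*h + 3) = (h - 3)*(h + 3)^2*(h + 1)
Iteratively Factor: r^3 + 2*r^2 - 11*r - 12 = (r + 1)*(r^2 + r - 12) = (r + 1)*(r + 4)*(r - 3)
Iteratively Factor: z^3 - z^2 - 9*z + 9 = (z - 1)*(z^2 - 9) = (z - 1)*(z + 3)*(z - 3)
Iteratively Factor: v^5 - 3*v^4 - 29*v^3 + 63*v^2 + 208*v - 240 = (v + 3)*(v^4 - 6*v^3 - 11*v^2 + 96*v - 80) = (v - 5)*(v + 3)*(v^3 - v^2 - 16*v + 16) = (v - 5)*(v + 3)*(v + 4)*(v^2 - 5*v + 4) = (v - 5)*(v - 1)*(v + 3)*(v + 4)*(v - 4)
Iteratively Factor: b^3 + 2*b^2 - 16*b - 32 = (b + 4)*(b^2 - 2*b - 8) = (b - 4)*(b + 4)*(b + 2)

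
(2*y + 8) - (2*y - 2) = 10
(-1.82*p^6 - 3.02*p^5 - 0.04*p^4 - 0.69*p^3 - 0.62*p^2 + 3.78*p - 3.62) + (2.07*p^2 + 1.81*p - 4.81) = -1.82*p^6 - 3.02*p^5 - 0.04*p^4 - 0.69*p^3 + 1.45*p^2 + 5.59*p - 8.43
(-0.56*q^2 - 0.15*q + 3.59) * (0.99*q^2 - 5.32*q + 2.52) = -0.5544*q^4 + 2.8307*q^3 + 2.9409*q^2 - 19.4768*q + 9.0468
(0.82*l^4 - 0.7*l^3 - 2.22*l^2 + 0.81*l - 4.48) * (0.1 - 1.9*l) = -1.558*l^5 + 1.412*l^4 + 4.148*l^3 - 1.761*l^2 + 8.593*l - 0.448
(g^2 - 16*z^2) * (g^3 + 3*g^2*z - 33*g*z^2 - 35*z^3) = g^5 + 3*g^4*z - 49*g^3*z^2 - 83*g^2*z^3 + 528*g*z^4 + 560*z^5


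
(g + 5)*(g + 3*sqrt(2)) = g^2 + 3*sqrt(2)*g + 5*g + 15*sqrt(2)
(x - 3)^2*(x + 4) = x^3 - 2*x^2 - 15*x + 36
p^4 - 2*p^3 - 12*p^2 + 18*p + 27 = (p - 3)^2*(p + 1)*(p + 3)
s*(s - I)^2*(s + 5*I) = s^4 + 3*I*s^3 + 9*s^2 - 5*I*s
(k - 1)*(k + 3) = k^2 + 2*k - 3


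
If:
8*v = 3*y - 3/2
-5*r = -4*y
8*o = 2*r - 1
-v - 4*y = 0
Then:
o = -163/1400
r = 6/175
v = -6/35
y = 3/70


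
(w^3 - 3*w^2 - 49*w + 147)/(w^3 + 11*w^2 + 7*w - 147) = (w - 7)/(w + 7)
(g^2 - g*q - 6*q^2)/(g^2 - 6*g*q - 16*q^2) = (-g + 3*q)/(-g + 8*q)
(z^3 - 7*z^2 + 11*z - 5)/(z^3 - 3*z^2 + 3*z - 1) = (z - 5)/(z - 1)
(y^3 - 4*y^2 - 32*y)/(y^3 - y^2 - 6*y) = (-y^2 + 4*y + 32)/(-y^2 + y + 6)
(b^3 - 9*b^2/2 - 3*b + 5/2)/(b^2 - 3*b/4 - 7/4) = 2*(2*b^2 - 11*b + 5)/(4*b - 7)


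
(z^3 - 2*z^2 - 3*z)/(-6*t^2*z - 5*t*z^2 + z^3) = (-z^2 + 2*z + 3)/(6*t^2 + 5*t*z - z^2)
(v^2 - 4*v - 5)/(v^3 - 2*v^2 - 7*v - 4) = (v - 5)/(v^2 - 3*v - 4)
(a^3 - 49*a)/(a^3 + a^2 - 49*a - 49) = a/(a + 1)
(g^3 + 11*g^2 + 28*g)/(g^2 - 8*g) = (g^2 + 11*g + 28)/(g - 8)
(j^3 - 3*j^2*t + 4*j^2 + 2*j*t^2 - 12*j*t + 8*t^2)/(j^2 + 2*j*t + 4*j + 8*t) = (j^2 - 3*j*t + 2*t^2)/(j + 2*t)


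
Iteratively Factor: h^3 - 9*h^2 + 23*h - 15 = (h - 5)*(h^2 - 4*h + 3) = (h - 5)*(h - 3)*(h - 1)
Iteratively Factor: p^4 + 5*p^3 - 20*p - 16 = (p + 4)*(p^3 + p^2 - 4*p - 4) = (p + 2)*(p + 4)*(p^2 - p - 2) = (p - 2)*(p + 2)*(p + 4)*(p + 1)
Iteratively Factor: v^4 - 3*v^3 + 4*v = (v - 2)*(v^3 - v^2 - 2*v) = v*(v - 2)*(v^2 - v - 2) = v*(v - 2)^2*(v + 1)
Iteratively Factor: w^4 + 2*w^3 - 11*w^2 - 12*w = (w)*(w^3 + 2*w^2 - 11*w - 12) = w*(w + 4)*(w^2 - 2*w - 3) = w*(w + 1)*(w + 4)*(w - 3)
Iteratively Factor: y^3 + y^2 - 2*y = (y)*(y^2 + y - 2) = y*(y + 2)*(y - 1)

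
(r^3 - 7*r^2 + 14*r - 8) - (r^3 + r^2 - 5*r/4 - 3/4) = -8*r^2 + 61*r/4 - 29/4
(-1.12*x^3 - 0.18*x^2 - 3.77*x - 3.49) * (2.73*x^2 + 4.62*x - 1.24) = -3.0576*x^5 - 5.6658*x^4 - 9.7349*x^3 - 26.7219*x^2 - 11.449*x + 4.3276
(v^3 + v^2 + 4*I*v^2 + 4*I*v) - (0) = v^3 + v^2 + 4*I*v^2 + 4*I*v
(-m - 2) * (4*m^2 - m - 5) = -4*m^3 - 7*m^2 + 7*m + 10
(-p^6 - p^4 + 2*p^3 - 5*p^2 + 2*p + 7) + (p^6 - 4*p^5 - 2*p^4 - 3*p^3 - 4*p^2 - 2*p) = -4*p^5 - 3*p^4 - p^3 - 9*p^2 + 7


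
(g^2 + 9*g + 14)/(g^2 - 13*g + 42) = (g^2 + 9*g + 14)/(g^2 - 13*g + 42)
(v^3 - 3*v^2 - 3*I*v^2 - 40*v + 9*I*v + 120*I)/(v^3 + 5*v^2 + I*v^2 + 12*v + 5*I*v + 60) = (v - 8)/(v + 4*I)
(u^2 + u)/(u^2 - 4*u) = (u + 1)/(u - 4)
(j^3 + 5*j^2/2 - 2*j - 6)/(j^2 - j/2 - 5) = (2*j^2 + j - 6)/(2*j - 5)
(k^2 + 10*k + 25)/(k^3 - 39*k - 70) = (k + 5)/(k^2 - 5*k - 14)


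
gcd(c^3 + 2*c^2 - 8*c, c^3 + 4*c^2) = c^2 + 4*c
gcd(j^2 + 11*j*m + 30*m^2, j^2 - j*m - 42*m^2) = j + 6*m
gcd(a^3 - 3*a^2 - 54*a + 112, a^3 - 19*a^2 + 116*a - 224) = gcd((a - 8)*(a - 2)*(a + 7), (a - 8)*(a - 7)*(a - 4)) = a - 8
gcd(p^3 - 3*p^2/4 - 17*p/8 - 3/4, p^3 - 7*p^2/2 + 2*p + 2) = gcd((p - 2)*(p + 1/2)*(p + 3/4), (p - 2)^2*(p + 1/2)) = p^2 - 3*p/2 - 1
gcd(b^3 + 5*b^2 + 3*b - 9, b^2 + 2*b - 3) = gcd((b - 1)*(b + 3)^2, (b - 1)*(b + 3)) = b^2 + 2*b - 3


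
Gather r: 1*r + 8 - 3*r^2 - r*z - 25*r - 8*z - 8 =-3*r^2 + r*(-z - 24) - 8*z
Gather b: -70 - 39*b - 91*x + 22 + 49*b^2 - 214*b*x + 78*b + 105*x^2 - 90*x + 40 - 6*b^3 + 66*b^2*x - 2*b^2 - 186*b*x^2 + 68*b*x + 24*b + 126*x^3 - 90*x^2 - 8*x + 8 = -6*b^3 + b^2*(66*x + 47) + b*(-186*x^2 - 146*x + 63) + 126*x^3 + 15*x^2 - 189*x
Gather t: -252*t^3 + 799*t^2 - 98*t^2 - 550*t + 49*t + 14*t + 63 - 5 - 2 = -252*t^3 + 701*t^2 - 487*t + 56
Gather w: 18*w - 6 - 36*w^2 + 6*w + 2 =-36*w^2 + 24*w - 4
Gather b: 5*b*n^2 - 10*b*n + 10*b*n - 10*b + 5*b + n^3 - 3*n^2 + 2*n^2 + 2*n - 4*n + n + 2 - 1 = b*(5*n^2 - 5) + n^3 - n^2 - n + 1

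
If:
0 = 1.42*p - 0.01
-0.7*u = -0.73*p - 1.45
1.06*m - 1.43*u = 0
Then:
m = 2.80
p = 0.01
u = 2.08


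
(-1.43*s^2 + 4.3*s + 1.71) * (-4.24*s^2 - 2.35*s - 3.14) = 6.0632*s^4 - 14.8715*s^3 - 12.8652*s^2 - 17.5205*s - 5.3694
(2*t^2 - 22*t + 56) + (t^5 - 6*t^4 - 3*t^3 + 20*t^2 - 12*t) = t^5 - 6*t^4 - 3*t^3 + 22*t^2 - 34*t + 56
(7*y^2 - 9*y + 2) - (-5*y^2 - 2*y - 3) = 12*y^2 - 7*y + 5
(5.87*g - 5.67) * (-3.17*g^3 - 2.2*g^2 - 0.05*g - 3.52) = -18.6079*g^4 + 5.0599*g^3 + 12.1805*g^2 - 20.3789*g + 19.9584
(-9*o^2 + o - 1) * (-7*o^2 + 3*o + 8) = 63*o^4 - 34*o^3 - 62*o^2 + 5*o - 8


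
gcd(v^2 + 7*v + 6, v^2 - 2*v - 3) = v + 1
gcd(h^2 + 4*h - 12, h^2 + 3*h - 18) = h + 6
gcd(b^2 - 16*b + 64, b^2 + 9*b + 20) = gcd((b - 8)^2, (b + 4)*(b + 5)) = 1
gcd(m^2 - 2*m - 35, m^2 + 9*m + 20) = m + 5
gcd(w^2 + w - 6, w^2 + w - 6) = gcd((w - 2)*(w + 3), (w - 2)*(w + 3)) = w^2 + w - 6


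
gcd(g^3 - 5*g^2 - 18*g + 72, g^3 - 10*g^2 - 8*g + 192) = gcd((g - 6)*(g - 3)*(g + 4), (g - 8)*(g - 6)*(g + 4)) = g^2 - 2*g - 24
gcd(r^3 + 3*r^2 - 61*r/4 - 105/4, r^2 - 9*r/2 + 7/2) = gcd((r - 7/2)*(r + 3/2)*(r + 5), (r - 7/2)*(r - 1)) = r - 7/2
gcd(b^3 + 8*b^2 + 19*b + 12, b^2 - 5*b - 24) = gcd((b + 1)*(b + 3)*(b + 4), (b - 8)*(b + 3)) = b + 3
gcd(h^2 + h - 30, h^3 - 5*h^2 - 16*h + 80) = h - 5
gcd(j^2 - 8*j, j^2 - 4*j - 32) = j - 8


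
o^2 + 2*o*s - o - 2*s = (o - 1)*(o + 2*s)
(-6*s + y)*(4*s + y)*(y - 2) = -24*s^2*y + 48*s^2 - 2*s*y^2 + 4*s*y + y^3 - 2*y^2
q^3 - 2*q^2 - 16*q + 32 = (q - 4)*(q - 2)*(q + 4)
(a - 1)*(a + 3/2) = a^2 + a/2 - 3/2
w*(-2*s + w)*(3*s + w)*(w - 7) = -6*s^2*w^2 + 42*s^2*w + s*w^3 - 7*s*w^2 + w^4 - 7*w^3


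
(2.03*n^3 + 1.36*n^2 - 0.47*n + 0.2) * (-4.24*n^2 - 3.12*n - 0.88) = -8.6072*n^5 - 12.1*n^4 - 4.0368*n^3 - 0.5784*n^2 - 0.2104*n - 0.176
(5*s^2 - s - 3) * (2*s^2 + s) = 10*s^4 + 3*s^3 - 7*s^2 - 3*s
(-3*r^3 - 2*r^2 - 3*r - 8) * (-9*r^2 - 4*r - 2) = 27*r^5 + 30*r^4 + 41*r^3 + 88*r^2 + 38*r + 16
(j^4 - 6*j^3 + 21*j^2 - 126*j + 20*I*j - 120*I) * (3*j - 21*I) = 3*j^5 - 18*j^4 - 21*I*j^4 + 63*j^3 + 126*I*j^3 - 378*j^2 - 381*I*j^2 + 420*j + 2286*I*j - 2520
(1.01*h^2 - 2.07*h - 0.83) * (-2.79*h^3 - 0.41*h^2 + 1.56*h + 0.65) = -2.8179*h^5 + 5.3612*h^4 + 4.74*h^3 - 2.2324*h^2 - 2.6403*h - 0.5395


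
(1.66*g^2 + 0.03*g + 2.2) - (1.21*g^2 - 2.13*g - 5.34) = 0.45*g^2 + 2.16*g + 7.54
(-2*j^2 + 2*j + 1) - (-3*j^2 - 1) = j^2 + 2*j + 2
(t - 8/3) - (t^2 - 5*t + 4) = -t^2 + 6*t - 20/3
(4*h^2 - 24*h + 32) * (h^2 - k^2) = 4*h^4 - 24*h^3 - 4*h^2*k^2 + 32*h^2 + 24*h*k^2 - 32*k^2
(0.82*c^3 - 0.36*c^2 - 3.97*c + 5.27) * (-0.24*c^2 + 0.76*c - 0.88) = -0.1968*c^5 + 0.7096*c^4 - 0.0423999999999999*c^3 - 3.9652*c^2 + 7.4988*c - 4.6376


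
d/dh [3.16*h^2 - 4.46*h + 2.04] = 6.32*h - 4.46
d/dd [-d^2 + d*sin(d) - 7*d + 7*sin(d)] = d*cos(d) - 2*d + sin(d) + 7*cos(d) - 7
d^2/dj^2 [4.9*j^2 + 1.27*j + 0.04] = 9.80000000000000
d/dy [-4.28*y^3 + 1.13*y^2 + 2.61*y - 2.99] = -12.84*y^2 + 2.26*y + 2.61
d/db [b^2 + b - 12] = 2*b + 1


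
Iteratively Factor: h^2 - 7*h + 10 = (h - 2)*(h - 5)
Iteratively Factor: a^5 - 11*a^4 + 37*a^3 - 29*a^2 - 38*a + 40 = (a - 1)*(a^4 - 10*a^3 + 27*a^2 - 2*a - 40) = (a - 2)*(a - 1)*(a^3 - 8*a^2 + 11*a + 20) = (a - 2)*(a - 1)*(a + 1)*(a^2 - 9*a + 20) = (a - 5)*(a - 2)*(a - 1)*(a + 1)*(a - 4)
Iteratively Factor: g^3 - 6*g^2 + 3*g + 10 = (g - 5)*(g^2 - g - 2) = (g - 5)*(g - 2)*(g + 1)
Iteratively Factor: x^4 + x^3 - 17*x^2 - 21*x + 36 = (x - 1)*(x^3 + 2*x^2 - 15*x - 36) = (x - 4)*(x - 1)*(x^2 + 6*x + 9) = (x - 4)*(x - 1)*(x + 3)*(x + 3)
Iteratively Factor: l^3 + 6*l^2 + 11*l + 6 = (l + 3)*(l^2 + 3*l + 2) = (l + 1)*(l + 3)*(l + 2)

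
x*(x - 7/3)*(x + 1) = x^3 - 4*x^2/3 - 7*x/3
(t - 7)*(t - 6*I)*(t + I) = t^3 - 7*t^2 - 5*I*t^2 + 6*t + 35*I*t - 42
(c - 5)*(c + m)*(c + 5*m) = c^3 + 6*c^2*m - 5*c^2 + 5*c*m^2 - 30*c*m - 25*m^2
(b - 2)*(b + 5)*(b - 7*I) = b^3 + 3*b^2 - 7*I*b^2 - 10*b - 21*I*b + 70*I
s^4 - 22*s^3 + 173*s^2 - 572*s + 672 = (s - 8)*(s - 7)*(s - 4)*(s - 3)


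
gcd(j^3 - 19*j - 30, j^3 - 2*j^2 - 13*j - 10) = j^2 - 3*j - 10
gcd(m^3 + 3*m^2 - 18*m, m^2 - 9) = m - 3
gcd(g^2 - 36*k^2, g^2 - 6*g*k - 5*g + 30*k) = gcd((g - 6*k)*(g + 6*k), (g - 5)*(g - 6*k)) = g - 6*k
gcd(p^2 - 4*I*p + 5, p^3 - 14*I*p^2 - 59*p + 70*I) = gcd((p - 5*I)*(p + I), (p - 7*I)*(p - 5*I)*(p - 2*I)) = p - 5*I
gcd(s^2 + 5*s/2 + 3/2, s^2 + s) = s + 1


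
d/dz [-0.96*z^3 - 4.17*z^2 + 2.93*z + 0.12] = -2.88*z^2 - 8.34*z + 2.93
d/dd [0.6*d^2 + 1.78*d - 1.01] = 1.2*d + 1.78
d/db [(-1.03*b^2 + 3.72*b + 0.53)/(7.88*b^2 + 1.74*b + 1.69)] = (-31.1058*b^2 - 11.8342*b + 5.3646)/(62.0944*b^4 + 27.4224*b^3 + 29.662*b^2 + 5.8812*b + 2.8561)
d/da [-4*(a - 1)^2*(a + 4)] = -12*a^2 - 16*a + 28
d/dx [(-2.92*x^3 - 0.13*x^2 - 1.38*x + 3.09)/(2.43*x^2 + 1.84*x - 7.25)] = (-7.0956*x^4 - 10.7456*x^3 + 66.6242*x^2 - 13.1324*x + 4.3194)/(5.9049*x^4 + 8.9424*x^3 - 31.8494*x^2 - 26.68*x + 52.5625)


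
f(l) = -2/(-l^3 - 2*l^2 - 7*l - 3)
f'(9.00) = 0.00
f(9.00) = 0.00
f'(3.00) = -0.02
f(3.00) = 0.03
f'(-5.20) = -0.01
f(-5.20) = -0.02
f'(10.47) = -0.00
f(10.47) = 0.00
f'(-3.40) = -0.04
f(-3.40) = -0.05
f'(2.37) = -0.03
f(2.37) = 0.05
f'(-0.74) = -5.12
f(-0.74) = -1.34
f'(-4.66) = -0.01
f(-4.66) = -0.02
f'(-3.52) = -0.04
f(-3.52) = -0.05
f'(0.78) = -0.23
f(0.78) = 0.20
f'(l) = -2*(3*l^2 + 4*l + 7)/(-l^3 - 2*l^2 - 7*l - 3)^2 = 2*(-3*l^2 - 4*l - 7)/(l^3 + 2*l^2 + 7*l + 3)^2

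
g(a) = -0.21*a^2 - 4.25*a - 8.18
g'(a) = -0.42*a - 4.25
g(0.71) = -11.30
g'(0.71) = -4.55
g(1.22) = -13.68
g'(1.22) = -4.76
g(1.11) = -13.16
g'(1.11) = -4.72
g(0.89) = -12.13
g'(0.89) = -4.62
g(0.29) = -9.43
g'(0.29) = -4.37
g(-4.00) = 5.46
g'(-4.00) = -2.57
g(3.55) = -25.91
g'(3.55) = -5.74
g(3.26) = -24.27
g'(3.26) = -5.62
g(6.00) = -41.24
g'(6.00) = -6.77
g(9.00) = -63.44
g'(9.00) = -8.03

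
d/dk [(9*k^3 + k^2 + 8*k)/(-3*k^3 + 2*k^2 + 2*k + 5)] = (21*k^4 + 84*k^3 + 121*k^2 + 10*k + 40)/(9*k^6 - 12*k^5 - 8*k^4 - 22*k^3 + 24*k^2 + 20*k + 25)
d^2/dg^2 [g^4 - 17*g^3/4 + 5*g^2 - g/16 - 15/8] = 12*g^2 - 51*g/2 + 10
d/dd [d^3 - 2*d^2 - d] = 3*d^2 - 4*d - 1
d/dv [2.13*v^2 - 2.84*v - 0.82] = 4.26*v - 2.84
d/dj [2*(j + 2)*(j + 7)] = 4*j + 18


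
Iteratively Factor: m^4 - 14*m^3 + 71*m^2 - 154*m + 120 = (m - 3)*(m^3 - 11*m^2 + 38*m - 40) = (m - 4)*(m - 3)*(m^2 - 7*m + 10) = (m - 5)*(m - 4)*(m - 3)*(m - 2)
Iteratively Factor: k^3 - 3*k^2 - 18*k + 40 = (k + 4)*(k^2 - 7*k + 10) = (k - 2)*(k + 4)*(k - 5)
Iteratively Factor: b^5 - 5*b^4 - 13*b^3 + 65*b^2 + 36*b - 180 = (b + 2)*(b^4 - 7*b^3 + b^2 + 63*b - 90) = (b - 3)*(b + 2)*(b^3 - 4*b^2 - 11*b + 30) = (b - 3)*(b - 2)*(b + 2)*(b^2 - 2*b - 15) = (b - 5)*(b - 3)*(b - 2)*(b + 2)*(b + 3)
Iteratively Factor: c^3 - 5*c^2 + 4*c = (c - 1)*(c^2 - 4*c) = (c - 4)*(c - 1)*(c)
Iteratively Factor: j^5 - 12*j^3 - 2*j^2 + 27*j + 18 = (j - 3)*(j^4 + 3*j^3 - 3*j^2 - 11*j - 6) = (j - 3)*(j - 2)*(j^3 + 5*j^2 + 7*j + 3) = (j - 3)*(j - 2)*(j + 3)*(j^2 + 2*j + 1) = (j - 3)*(j - 2)*(j + 1)*(j + 3)*(j + 1)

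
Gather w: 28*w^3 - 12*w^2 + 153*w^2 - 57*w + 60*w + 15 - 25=28*w^3 + 141*w^2 + 3*w - 10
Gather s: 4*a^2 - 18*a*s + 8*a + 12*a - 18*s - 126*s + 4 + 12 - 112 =4*a^2 + 20*a + s*(-18*a - 144) - 96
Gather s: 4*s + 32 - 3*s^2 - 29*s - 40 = -3*s^2 - 25*s - 8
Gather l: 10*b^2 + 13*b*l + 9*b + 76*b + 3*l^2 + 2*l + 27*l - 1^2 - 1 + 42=10*b^2 + 85*b + 3*l^2 + l*(13*b + 29) + 40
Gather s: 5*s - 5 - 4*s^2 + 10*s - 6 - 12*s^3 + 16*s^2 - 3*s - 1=-12*s^3 + 12*s^2 + 12*s - 12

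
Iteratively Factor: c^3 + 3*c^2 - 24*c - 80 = (c + 4)*(c^2 - c - 20) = (c - 5)*(c + 4)*(c + 4)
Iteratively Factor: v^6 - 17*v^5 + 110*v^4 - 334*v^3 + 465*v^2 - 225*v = (v - 5)*(v^5 - 12*v^4 + 50*v^3 - 84*v^2 + 45*v) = (v - 5)^2*(v^4 - 7*v^3 + 15*v^2 - 9*v) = (v - 5)^2*(v - 3)*(v^3 - 4*v^2 + 3*v) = v*(v - 5)^2*(v - 3)*(v^2 - 4*v + 3) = v*(v - 5)^2*(v - 3)^2*(v - 1)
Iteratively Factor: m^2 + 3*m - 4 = (m + 4)*(m - 1)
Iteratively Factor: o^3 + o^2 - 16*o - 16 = (o + 4)*(o^2 - 3*o - 4) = (o - 4)*(o + 4)*(o + 1)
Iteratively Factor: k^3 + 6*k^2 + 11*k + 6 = (k + 2)*(k^2 + 4*k + 3) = (k + 1)*(k + 2)*(k + 3)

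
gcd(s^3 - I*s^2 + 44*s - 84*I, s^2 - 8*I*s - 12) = s^2 - 8*I*s - 12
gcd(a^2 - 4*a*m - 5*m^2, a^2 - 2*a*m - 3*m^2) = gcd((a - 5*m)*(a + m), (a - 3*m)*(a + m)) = a + m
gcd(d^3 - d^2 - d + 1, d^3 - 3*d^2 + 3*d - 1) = d^2 - 2*d + 1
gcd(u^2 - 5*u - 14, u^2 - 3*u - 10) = u + 2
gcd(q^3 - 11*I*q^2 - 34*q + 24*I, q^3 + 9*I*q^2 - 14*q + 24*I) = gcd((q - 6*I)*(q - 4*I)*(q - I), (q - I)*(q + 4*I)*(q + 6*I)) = q - I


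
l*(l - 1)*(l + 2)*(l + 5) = l^4 + 6*l^3 + 3*l^2 - 10*l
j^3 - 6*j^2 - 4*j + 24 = (j - 6)*(j - 2)*(j + 2)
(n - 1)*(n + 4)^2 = n^3 + 7*n^2 + 8*n - 16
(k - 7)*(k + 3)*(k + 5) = k^3 + k^2 - 41*k - 105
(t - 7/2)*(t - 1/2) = t^2 - 4*t + 7/4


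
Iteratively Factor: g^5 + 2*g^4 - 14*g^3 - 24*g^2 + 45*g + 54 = (g + 1)*(g^4 + g^3 - 15*g^2 - 9*g + 54) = (g - 3)*(g + 1)*(g^3 + 4*g^2 - 3*g - 18) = (g - 3)*(g - 2)*(g + 1)*(g^2 + 6*g + 9) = (g - 3)*(g - 2)*(g + 1)*(g + 3)*(g + 3)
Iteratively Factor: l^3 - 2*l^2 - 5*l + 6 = (l - 3)*(l^2 + l - 2) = (l - 3)*(l + 2)*(l - 1)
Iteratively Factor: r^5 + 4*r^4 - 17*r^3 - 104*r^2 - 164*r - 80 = (r - 5)*(r^4 + 9*r^3 + 28*r^2 + 36*r + 16) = (r - 5)*(r + 1)*(r^3 + 8*r^2 + 20*r + 16) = (r - 5)*(r + 1)*(r + 2)*(r^2 + 6*r + 8) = (r - 5)*(r + 1)*(r + 2)*(r + 4)*(r + 2)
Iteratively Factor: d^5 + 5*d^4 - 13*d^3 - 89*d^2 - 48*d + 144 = (d + 3)*(d^4 + 2*d^3 - 19*d^2 - 32*d + 48) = (d + 3)^2*(d^3 - d^2 - 16*d + 16) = (d + 3)^2*(d + 4)*(d^2 - 5*d + 4) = (d - 1)*(d + 3)^2*(d + 4)*(d - 4)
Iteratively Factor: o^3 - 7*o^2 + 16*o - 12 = (o - 3)*(o^2 - 4*o + 4) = (o - 3)*(o - 2)*(o - 2)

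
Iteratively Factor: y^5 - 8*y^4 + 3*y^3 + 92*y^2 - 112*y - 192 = (y - 4)*(y^4 - 4*y^3 - 13*y^2 + 40*y + 48) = (y - 4)^2*(y^3 - 13*y - 12) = (y - 4)^3*(y^2 + 4*y + 3) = (y - 4)^3*(y + 3)*(y + 1)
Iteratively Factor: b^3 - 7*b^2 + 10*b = (b - 5)*(b^2 - 2*b) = (b - 5)*(b - 2)*(b)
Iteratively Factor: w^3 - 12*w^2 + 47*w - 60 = (w - 4)*(w^2 - 8*w + 15) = (w - 4)*(w - 3)*(w - 5)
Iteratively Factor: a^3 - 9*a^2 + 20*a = (a - 4)*(a^2 - 5*a) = (a - 5)*(a - 4)*(a)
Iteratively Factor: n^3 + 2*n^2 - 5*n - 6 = (n - 2)*(n^2 + 4*n + 3) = (n - 2)*(n + 1)*(n + 3)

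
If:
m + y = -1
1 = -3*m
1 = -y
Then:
No Solution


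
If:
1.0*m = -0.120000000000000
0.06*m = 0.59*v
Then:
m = -0.12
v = -0.01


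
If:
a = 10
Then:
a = 10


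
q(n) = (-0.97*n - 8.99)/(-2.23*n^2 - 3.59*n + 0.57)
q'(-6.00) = 0.04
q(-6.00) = 0.05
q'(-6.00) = 0.04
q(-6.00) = 0.05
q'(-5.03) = 0.08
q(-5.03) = 0.11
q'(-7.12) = 0.02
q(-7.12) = 0.02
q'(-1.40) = 12.70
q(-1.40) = -6.23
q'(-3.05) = 0.81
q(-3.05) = 0.65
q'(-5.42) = 0.06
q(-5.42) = 0.08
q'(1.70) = -0.75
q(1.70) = 0.89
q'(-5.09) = 0.08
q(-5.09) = 0.10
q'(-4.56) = 0.12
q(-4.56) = 0.16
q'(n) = (-0.97*n - 8.99)*(4.46*n + 3.59)/(-2.23*n^2 - 3.59*n + 0.57)^2 - 0.97/(-2.23*n^2 - 3.59*n + 0.57)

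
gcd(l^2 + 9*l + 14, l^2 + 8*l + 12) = l + 2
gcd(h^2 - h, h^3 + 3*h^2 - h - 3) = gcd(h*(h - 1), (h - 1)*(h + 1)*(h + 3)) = h - 1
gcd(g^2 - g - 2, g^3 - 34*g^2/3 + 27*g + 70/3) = 1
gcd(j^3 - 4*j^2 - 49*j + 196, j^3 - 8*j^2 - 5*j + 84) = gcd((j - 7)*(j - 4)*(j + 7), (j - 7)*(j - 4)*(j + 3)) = j^2 - 11*j + 28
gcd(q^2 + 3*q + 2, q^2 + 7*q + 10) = q + 2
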